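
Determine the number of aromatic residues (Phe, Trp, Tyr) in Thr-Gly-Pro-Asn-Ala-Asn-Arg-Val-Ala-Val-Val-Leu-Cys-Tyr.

Matching residues: Tyr14.

1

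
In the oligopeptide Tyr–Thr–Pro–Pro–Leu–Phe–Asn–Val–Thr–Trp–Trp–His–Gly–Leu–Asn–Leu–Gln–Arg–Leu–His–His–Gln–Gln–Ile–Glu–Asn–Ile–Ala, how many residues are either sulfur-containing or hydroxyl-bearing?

Sulfur-containing: C, M. Hydroxyl-bearing: S, T, Y.
Sulfur-containing residues here: none (0).
Hydroxyl-bearing residues here: Tyr1, Thr2, Thr9 (3).
The two groups share no amino acid, so total = 0 + 3 = 3.

3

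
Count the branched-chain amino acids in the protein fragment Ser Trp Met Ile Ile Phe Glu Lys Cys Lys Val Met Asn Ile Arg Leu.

5

V, L, and I make up the branched-chain aliphatic group.
Matching residues: Ile4, Ile5, Val11, Ile14, Leu16.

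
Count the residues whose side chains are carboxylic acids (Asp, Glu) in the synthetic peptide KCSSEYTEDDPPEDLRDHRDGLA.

8

Matching residues: E5, E8, D9, D10, E13, D14, D17, D20.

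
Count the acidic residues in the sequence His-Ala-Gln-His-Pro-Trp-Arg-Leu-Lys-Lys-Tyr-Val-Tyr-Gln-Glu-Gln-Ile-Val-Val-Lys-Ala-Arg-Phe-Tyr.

Only D (aspartate) and E (glutamate) carry a side-chain carboxylic acid.
Matching residues: Glu15.

1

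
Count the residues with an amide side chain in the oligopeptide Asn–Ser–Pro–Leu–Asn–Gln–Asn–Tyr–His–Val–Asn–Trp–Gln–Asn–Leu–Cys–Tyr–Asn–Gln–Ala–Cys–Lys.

Only N (asparagine) and Q (glutamine) carry a side-chain carboxamide.
Matching residues: Asn1, Asn5, Gln6, Asn7, Asn11, Gln13, Asn14, Asn18, Gln19.

9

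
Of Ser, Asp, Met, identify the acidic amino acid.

Aspartate (D) and glutamate (E) have carboxylic-acid side chains and are the acidic amino acids.
Of the listed options, only Asp belongs to this group.

Asp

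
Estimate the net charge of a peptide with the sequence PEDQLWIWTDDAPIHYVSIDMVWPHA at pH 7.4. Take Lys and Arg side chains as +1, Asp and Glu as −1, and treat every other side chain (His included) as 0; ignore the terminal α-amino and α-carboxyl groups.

Positive (K, R): none → +0.
Negative (D, E): E2, D3, D10, D11, D20 → −5.
Net charge = (+0) + (−5) = −5.

-5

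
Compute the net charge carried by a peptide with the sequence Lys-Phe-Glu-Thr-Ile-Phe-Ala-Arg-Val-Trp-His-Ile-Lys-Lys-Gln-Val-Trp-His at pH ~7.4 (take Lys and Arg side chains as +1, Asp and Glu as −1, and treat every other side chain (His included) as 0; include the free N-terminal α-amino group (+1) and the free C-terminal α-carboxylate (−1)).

Positive (K, R): Lys1, Arg8, Lys13, Lys14 → +4.
Negative (D, E): Glu3 → −1.
The N-terminus (+1) and C-terminus (−1) cancel.
Net charge = (+4) + (−1) = +3.

+3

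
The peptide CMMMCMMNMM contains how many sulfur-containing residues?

The sulfur-bearing residues are cysteine (–SH) and methionine (–S–CH₃).
Matching residues: C1, M2, M3, M4, C5, M6, M7, M9, M10.

9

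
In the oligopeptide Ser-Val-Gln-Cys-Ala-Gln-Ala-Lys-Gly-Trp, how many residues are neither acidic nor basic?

Acidic: D, E. Basic: K, R, H. All other residues are neither.
Matching residues: Ser1, Val2, Gln3, Cys4, Ala5, Gln6, Ala7, Gly9, Trp10.

9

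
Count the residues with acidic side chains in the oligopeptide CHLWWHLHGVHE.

1

The acidic residues are Asp (D) and Glu (E), whose side chains end in a carboxylate group.
Matching residues: E12.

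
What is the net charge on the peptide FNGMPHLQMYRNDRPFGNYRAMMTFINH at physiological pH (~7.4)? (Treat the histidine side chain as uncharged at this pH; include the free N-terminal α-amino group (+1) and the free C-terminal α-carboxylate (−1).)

+2

Near pH 7.4, K and R contribute +1 each, D and E contribute −1 each, and every other side chain (His included, as stated) is uncharged.
Positive (K, R): R11, R14, R20 → +3.
Negative (D, E): D13 → −1.
The N-terminus (+1) and C-terminus (−1) cancel.
Net charge = (+3) + (−1) = +2.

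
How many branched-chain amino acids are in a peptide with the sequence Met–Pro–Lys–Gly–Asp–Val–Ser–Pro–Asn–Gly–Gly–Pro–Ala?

Valine (V), leucine (L), and isoleucine (I) are the branched-chain amino acids.
Matching residues: Val6.

1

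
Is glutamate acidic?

Only D (aspartate) and E (glutamate) carry a side-chain carboxylic acid.
Glutamate is in this group.

Yes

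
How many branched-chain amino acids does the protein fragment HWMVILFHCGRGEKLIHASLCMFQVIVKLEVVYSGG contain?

The BCAAs are Val, Leu, and Ile — aliphatic side chains with a branch point.
Matching residues: V4, I5, L6, L15, I16, L20, V25, I26, V27, L29, V31, V32.

12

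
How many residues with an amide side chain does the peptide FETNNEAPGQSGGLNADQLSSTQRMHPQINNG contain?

9

The amide-side-chain residues are Asn (N) and Gln (Q).
Matching residues: N4, N5, Q10, N15, Q18, Q23, Q28, N30, N31.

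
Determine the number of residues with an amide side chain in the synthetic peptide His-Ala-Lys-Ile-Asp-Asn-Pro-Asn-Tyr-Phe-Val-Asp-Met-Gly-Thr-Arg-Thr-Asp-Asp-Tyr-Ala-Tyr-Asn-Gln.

Only N (asparagine) and Q (glutamine) carry a side-chain carboxamide.
Matching residues: Asn6, Asn8, Asn23, Gln24.

4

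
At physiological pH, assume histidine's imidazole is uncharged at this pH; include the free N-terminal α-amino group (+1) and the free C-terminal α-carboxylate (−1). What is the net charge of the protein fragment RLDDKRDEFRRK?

+2

Near pH 7.4, K and R contribute +1 each, D and E contribute −1 each, and every other side chain (His included, as stated) is uncharged.
Positive (K, R): R1, K5, R6, R10, R11, K12 → +6.
Negative (D, E): D3, D4, D7, E8 → −4.
The N-terminus (+1) and C-terminus (−1) cancel.
Net charge = (+6) + (−4) = +2.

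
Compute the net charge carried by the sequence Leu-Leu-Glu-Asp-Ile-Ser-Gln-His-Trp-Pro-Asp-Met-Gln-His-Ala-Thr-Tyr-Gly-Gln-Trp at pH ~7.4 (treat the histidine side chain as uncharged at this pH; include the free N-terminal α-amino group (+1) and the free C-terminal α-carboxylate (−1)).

The side chains ionized at physiological pH are Lys/Arg (+1) and Asp/Glu (−1); with His treated as neutral, nothing else contributes.
Positive (K, R): none → +0.
Negative (D, E): Glu3, Asp4, Asp11 → −3.
The N-terminus (+1) and C-terminus (−1) cancel.
Net charge = (+0) + (−3) = −3.

-3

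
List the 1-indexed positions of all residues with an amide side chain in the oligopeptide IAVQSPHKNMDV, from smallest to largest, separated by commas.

Only N (asparagine) and Q (glutamine) carry a side-chain carboxamide.
Matching residues: Q4, N9.

4, 9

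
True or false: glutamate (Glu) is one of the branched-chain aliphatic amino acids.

The BCAAs are Val, Leu, and Ile — aliphatic side chains with a branch point.
Glutamate is not in this group.

False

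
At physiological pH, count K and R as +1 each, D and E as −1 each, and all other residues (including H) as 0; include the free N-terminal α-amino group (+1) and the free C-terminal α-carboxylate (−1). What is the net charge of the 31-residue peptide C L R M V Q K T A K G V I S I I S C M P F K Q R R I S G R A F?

+7

Positive (K, R): R3, K7, K10, K22, R24, R25, R29 → +7.
Negative (D, E): none → −0.
The N-terminus (+1) and C-terminus (−1) cancel.
Net charge = (+7) + (−0) = +7.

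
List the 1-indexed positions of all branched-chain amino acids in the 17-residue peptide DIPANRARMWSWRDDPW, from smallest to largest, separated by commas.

2

The BCAAs are Val, Leu, and Ile — aliphatic side chains with a branch point.
Matching residues: I2.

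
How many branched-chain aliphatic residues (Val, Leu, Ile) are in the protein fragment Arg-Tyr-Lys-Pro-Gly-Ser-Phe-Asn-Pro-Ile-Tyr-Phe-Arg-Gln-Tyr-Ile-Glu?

2

Matching residues: Ile10, Ile16.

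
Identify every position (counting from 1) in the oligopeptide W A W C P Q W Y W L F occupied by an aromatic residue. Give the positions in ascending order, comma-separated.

1, 3, 7, 8, 9, 11

Phenylalanine (F), tryptophan (W), and tyrosine (Y) have aromatic ring side chains.
Matching residues: W1, W3, W7, Y8, W9, F11.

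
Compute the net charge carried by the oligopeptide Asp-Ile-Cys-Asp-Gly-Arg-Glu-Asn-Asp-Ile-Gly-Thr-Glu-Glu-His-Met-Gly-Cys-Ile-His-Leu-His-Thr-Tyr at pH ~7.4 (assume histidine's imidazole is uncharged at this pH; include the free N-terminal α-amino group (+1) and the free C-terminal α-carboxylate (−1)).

-5

At pH ~7.4 the Lys and Arg side chains are protonated (+1), the Asp and Glu side chains are deprotonated (−1), and with His taken as neutral all other side chains carry no charge.
Positive (K, R): Arg6 → +1.
Negative (D, E): Asp1, Asp4, Glu7, Asp9, Glu13, Glu14 → −6.
The N-terminus (+1) and C-terminus (−1) cancel.
Net charge = (+1) + (−6) = −5.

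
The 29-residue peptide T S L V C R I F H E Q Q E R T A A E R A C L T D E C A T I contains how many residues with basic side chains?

4

The basic amino acids are Lys (K), Arg (R), and His (H).
Matching residues: R6, H9, R14, R19.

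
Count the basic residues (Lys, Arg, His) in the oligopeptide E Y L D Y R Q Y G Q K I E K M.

3

Matching residues: R6, K11, K14.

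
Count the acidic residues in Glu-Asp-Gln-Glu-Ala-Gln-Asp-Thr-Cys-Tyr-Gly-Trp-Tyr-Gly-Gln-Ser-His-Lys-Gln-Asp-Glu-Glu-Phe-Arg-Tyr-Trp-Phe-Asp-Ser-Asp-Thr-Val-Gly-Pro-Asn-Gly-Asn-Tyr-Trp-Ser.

9

Aspartate (D) and glutamate (E) have carboxylic-acid side chains and are the acidic amino acids.
Matching residues: Glu1, Asp2, Glu4, Asp7, Asp20, Glu21, Glu22, Asp28, Asp30.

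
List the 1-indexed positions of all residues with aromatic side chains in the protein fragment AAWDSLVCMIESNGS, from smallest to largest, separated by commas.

3

F, W, and Y each carry an aromatic ring on the side chain.
Matching residues: W3.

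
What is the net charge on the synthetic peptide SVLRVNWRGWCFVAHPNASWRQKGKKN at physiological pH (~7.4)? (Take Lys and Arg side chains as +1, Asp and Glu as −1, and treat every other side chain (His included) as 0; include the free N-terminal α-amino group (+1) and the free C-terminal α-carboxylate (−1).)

Positive (K, R): R4, R8, R21, K23, K25, K26 → +6.
Negative (D, E): none → −0.
The N-terminus (+1) and C-terminus (−1) cancel.
Net charge = (+6) + (−0) = +6.

+6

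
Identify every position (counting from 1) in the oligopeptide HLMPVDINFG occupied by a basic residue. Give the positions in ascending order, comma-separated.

1

The basic amino acids are Lys (K), Arg (R), and His (H).
Matching residues: H1.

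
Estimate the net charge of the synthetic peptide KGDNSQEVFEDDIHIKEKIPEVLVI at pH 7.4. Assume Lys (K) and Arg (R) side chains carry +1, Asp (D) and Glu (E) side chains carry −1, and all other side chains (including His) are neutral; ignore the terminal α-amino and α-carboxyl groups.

Positive (K, R): K1, K16, K18 → +3.
Negative (D, E): D3, E7, E10, D11, D12, E17, E21 → −7.
Net charge = (+3) + (−7) = −4.

-4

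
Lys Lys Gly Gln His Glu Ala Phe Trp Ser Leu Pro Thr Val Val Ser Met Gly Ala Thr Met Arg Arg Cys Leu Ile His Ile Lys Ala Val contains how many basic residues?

7

The basic amino acids are Lys (K), Arg (R), and His (H).
Matching residues: Lys1, Lys2, His5, Arg22, Arg23, His27, Lys29.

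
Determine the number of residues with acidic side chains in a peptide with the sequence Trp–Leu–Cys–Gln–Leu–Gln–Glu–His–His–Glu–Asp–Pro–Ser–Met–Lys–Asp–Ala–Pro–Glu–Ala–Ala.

5

The acidic residues are Asp (D) and Glu (E), whose side chains end in a carboxylate group.
Matching residues: Glu7, Glu10, Asp11, Asp16, Glu19.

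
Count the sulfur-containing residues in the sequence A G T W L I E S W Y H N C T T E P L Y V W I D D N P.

The sulfur-bearing residues are cysteine (–SH) and methionine (–S–CH₃).
Matching residues: C13.

1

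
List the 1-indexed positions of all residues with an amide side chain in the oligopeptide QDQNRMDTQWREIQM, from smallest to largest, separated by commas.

1, 3, 4, 9, 14

Asparagine (N) and glutamine (Q) have uncharged amide side chains.
Matching residues: Q1, Q3, N4, Q9, Q14.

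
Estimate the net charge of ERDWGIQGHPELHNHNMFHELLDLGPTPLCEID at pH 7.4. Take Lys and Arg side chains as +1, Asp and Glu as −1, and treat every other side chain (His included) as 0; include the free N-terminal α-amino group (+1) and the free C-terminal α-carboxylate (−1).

-6

Positive (K, R): R2 → +1.
Negative (D, E): E1, D3, E11, E20, D23, E31, D33 → −7.
The N-terminus (+1) and C-terminus (−1) cancel.
Net charge = (+1) + (−7) = −6.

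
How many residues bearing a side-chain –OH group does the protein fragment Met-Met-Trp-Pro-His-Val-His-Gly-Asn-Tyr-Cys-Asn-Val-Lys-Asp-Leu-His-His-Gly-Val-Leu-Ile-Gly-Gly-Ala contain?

1

S, T, and Y are the three residues with a side-chain hydroxyl.
Matching residues: Tyr10.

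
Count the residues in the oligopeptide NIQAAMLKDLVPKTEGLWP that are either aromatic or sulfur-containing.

Aromatic: F, W, Y. Sulfur-containing: C, M.
Aromatic residues here: W18 (1).
Sulfur-containing residues here: M6 (1).
The two groups share no amino acid, so total = 1 + 1 = 2.

2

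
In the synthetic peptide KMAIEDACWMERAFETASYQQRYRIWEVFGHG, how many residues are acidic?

Only D (aspartate) and E (glutamate) carry a side-chain carboxylic acid.
Matching residues: E5, D6, E11, E15, E27.

5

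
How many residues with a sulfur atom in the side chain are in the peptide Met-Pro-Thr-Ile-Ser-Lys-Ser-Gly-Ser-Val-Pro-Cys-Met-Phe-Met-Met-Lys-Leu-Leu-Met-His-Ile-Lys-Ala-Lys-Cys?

7

Cysteine (C, thiol) and methionine (M, thioether) are the two sulfur-containing amino acids.
Matching residues: Met1, Cys12, Met13, Met15, Met16, Met20, Cys26.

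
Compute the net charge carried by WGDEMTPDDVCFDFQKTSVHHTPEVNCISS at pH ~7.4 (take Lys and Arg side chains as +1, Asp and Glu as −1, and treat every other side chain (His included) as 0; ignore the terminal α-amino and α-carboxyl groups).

Positive (K, R): K16 → +1.
Negative (D, E): D3, E4, D8, D9, D13, E24 → −6.
Net charge = (+1) + (−6) = −5.

-5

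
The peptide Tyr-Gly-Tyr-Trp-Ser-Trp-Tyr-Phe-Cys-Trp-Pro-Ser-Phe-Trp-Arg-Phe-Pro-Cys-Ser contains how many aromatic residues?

The aromatic amino acids are Phe (F, benzyl), Trp (W, indole), and Tyr (Y, phenol).
Matching residues: Tyr1, Tyr3, Trp4, Trp6, Tyr7, Phe8, Trp10, Phe13, Trp14, Phe16.

10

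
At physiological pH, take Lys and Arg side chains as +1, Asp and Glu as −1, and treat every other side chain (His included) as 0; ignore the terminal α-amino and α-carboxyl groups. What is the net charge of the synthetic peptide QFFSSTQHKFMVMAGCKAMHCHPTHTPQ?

+2

Positive (K, R): K9, K17 → +2.
Negative (D, E): none → −0.
Net charge = (+2) + (−0) = +2.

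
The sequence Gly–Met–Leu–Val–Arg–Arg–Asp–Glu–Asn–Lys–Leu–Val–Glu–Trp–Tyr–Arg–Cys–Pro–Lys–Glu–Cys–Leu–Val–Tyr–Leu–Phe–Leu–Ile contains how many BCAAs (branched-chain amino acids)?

V, L, and I make up the branched-chain aliphatic group.
Matching residues: Leu3, Val4, Leu11, Val12, Leu22, Val23, Leu25, Leu27, Ile28.

9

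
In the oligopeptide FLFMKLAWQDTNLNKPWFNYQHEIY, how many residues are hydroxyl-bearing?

3

S, T, and Y are the three residues with a side-chain hydroxyl.
Matching residues: T11, Y20, Y25.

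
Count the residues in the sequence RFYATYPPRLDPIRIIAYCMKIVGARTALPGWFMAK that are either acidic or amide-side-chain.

1

Acidic: D, E. Amide-side-chain: N, Q.
Acidic residues here: D11 (1).
Amide-side-chain residues here: none (0).
The two groups share no amino acid, so total = 1 + 0 = 1.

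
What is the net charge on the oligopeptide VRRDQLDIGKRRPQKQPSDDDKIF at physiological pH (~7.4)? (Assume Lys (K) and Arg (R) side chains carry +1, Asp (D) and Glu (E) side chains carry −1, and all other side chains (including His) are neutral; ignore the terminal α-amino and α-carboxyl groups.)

+2

Positive (K, R): R2, R3, K10, R11, R12, K15, K22 → +7.
Negative (D, E): D4, D7, D19, D20, D21 → −5.
Net charge = (+7) + (−5) = +2.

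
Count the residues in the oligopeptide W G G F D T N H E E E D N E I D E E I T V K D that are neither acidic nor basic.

11

Acidic: D, E. Basic: K, R, H. All other residues are neither.
Matching residues: W1, G2, G3, F4, T6, N7, N13, I15, I19, T20, V21.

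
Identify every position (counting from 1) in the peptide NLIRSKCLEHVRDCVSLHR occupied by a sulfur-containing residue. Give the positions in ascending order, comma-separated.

7, 14

Only Cys (C) and Met (M) have a sulfur atom in the side chain.
Matching residues: C7, C14.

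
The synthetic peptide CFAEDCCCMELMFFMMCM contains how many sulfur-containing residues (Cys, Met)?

Matching residues: C1, C6, C7, C8, M9, M12, M15, M16, C17, M18.

10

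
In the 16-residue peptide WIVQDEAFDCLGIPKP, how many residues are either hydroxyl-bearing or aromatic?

2

Hydroxyl-bearing: S, T, Y. Aromatic: F, W, Y.
Hydroxyl-bearing residues here: none (0).
Aromatic residues here: W1, F8 (2).
(Y belongs to both groups, but none appear in this sequence.) Total = 0 + 2 = 2.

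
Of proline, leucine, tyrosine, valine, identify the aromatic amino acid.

Phenylalanine (F), tryptophan (W), and tyrosine (Y) have aromatic ring side chains.
Of the listed options, only tyrosine belongs to this group.

tyrosine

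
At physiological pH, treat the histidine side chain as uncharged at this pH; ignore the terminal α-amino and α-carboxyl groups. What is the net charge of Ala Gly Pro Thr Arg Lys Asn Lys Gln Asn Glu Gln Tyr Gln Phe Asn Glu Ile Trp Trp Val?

+1

Near pH 7.4, K and R contribute +1 each, D and E contribute −1 each, and every other side chain (His included, as stated) is uncharged.
Positive (K, R): Arg5, Lys6, Lys8 → +3.
Negative (D, E): Glu11, Glu17 → −2.
Net charge = (+3) + (−2) = +1.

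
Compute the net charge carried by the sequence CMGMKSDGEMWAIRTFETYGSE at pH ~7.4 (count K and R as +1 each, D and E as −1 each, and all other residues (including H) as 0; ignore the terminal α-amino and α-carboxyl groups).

Positive (K, R): K5, R14 → +2.
Negative (D, E): D7, E9, E17, E22 → −4.
Net charge = (+2) + (−4) = −2.

-2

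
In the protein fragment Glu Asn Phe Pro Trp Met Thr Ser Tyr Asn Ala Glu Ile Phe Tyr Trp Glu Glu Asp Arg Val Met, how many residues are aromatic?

The aromatic amino acids are Phe (F, benzyl), Trp (W, indole), and Tyr (Y, phenol).
Matching residues: Phe3, Trp5, Tyr9, Phe14, Tyr15, Trp16.

6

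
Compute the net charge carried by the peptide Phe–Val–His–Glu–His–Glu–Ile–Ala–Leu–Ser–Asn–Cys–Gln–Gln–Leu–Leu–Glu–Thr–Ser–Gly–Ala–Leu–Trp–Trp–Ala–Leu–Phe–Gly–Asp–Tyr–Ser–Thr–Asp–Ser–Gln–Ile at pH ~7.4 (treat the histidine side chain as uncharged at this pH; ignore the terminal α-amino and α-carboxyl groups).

-5

Near pH 7.4, K and R contribute +1 each, D and E contribute −1 each, and every other side chain (His included, as stated) is uncharged.
Positive (K, R): none → +0.
Negative (D, E): Glu4, Glu6, Glu17, Asp29, Asp33 → −5.
Net charge = (+0) + (−5) = −5.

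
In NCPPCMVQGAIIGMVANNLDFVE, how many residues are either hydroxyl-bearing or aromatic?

1

Hydroxyl-bearing: S, T, Y. Aromatic: F, W, Y.
Hydroxyl-bearing residues here: none (0).
Aromatic residues here: F21 (1).
(Y belongs to both groups, but none appear in this sequence.) Total = 0 + 1 = 1.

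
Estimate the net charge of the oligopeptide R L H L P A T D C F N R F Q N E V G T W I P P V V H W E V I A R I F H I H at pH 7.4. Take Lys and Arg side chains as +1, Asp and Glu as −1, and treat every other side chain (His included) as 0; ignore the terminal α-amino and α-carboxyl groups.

Positive (K, R): R1, R12, R32 → +3.
Negative (D, E): D8, E16, E28 → −3.
Net charge = (+3) + (−3) = 0.

0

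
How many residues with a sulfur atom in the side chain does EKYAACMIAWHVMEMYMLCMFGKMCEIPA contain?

Cysteine (C, thiol) and methionine (M, thioether) are the two sulfur-containing amino acids.
Matching residues: C6, M7, M13, M15, M17, C19, M20, M24, C25.

9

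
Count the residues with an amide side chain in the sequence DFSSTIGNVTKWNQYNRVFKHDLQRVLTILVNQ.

Only N (asparagine) and Q (glutamine) carry a side-chain carboxamide.
Matching residues: N8, N13, Q14, N16, Q24, N32, Q33.

7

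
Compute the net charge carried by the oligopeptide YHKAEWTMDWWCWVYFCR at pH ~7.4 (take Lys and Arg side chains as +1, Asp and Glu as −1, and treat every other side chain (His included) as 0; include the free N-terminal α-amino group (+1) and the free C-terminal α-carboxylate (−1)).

Positive (K, R): K3, R18 → +2.
Negative (D, E): E5, D9 → −2.
The N-terminus (+1) and C-terminus (−1) cancel.
Net charge = (+2) + (−2) = 0.

0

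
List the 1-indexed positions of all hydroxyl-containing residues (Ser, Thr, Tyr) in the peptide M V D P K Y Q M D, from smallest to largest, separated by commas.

6

Matching residues: Y6.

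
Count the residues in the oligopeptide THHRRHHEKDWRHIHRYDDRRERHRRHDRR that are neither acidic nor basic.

Acidic: D, E. Basic: K, R, H. All other residues are neither.
Matching residues: T1, W11, I14, Y17.

4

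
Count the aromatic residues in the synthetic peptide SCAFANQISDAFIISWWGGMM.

4

Phenylalanine (F), tryptophan (W), and tyrosine (Y) have aromatic ring side chains.
Matching residues: F4, F12, W16, W17.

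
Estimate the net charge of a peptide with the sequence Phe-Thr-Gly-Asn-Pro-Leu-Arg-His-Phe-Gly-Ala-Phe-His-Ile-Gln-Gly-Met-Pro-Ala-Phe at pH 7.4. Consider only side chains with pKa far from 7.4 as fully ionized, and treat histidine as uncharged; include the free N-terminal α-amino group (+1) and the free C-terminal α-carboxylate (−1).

At pH ~7.4 the Lys and Arg side chains are protonated (+1), the Asp and Glu side chains are deprotonated (−1), and with His taken as neutral all other side chains carry no charge.
Positive (K, R): Arg7 → +1.
Negative (D, E): none → −0.
The N-terminus (+1) and C-terminus (−1) cancel.
Net charge = (+1) + (−0) = +1.

+1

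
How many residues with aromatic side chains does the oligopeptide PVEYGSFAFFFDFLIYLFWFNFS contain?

Phenylalanine (F), tryptophan (W), and tyrosine (Y) have aromatic ring side chains.
Matching residues: Y4, F7, F9, F10, F11, F13, Y16, F18, W19, F20, F22.

11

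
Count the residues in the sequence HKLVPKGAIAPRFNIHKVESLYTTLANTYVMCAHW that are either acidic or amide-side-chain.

Acidic: D, E. Amide-side-chain: N, Q.
Acidic residues here: E19 (1).
Amide-side-chain residues here: N14, N27 (2).
The two groups share no amino acid, so total = 1 + 2 = 3.

3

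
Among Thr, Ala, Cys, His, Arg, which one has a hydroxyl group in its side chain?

Serine (S), threonine (T), and tyrosine (Y) each carry a hydroxyl group on the side chain.
Of the listed options, only Thr belongs to this group.

Thr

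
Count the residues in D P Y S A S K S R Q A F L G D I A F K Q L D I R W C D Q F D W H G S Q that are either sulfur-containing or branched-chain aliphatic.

Sulfur-containing: C, M. Branched-chain aliphatic: I, L, V.
Sulfur-containing residues here: C26 (1).
Branched-chain aliphatic residues here: L13, I16, L21, I23 (4).
The two groups share no amino acid, so total = 1 + 4 = 5.

5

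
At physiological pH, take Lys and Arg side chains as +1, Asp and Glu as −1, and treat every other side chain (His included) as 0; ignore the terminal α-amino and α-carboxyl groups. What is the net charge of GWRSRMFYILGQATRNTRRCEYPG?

Positive (K, R): R3, R5, R15, R18, R19 → +5.
Negative (D, E): E21 → −1.
Net charge = (+5) + (−1) = +4.

+4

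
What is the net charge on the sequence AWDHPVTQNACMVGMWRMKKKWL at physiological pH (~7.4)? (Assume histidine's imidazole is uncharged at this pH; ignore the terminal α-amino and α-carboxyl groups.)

+3

The side chains ionized at physiological pH are Lys/Arg (+1) and Asp/Glu (−1); with His treated as neutral, nothing else contributes.
Positive (K, R): R17, K19, K20, K21 → +4.
Negative (D, E): D3 → −1.
Net charge = (+4) + (−1) = +3.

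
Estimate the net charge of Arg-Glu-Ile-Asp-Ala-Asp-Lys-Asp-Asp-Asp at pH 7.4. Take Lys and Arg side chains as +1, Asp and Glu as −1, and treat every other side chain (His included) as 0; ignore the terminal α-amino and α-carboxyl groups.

-4

Positive (K, R): Arg1, Lys7 → +2.
Negative (D, E): Glu2, Asp4, Asp6, Asp8, Asp9, Asp10 → −6.
Net charge = (+2) + (−6) = −4.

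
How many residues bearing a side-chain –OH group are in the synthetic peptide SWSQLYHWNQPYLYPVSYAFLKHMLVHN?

7

Serine (S), threonine (T), and tyrosine (Y) each carry a hydroxyl group on the side chain.
Matching residues: S1, S3, Y6, Y12, Y14, S17, Y18.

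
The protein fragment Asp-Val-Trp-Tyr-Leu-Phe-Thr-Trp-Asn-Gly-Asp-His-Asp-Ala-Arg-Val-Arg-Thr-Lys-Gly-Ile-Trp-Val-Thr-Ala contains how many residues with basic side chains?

4

K, R, and H are the three residues with basic side chains (ε-amine, guanidinium, and imidazole respectively).
Matching residues: His12, Arg15, Arg17, Lys19.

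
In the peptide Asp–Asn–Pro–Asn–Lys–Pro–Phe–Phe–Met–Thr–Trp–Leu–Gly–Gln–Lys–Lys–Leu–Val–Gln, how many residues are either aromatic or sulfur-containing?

Aromatic: F, W, Y. Sulfur-containing: C, M.
Aromatic residues here: Phe7, Phe8, Trp11 (3).
Sulfur-containing residues here: Met9 (1).
The two groups share no amino acid, so total = 3 + 1 = 4.

4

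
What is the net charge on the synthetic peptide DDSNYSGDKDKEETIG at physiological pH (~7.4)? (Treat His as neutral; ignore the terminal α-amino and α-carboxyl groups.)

-4

At pH ~7.4 the Lys and Arg side chains are protonated (+1), the Asp and Glu side chains are deprotonated (−1), and with His taken as neutral all other side chains carry no charge.
Positive (K, R): K9, K11 → +2.
Negative (D, E): D1, D2, D8, D10, E12, E13 → −6.
Net charge = (+2) + (−6) = −4.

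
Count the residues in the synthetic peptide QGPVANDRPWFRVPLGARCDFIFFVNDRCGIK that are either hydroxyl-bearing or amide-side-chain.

3

Hydroxyl-bearing: S, T, Y. Amide-side-chain: N, Q.
Hydroxyl-bearing residues here: none (0).
Amide-side-chain residues here: Q1, N6, N26 (3).
The two groups share no amino acid, so total = 0 + 3 = 3.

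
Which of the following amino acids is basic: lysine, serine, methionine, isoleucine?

Lysine (K), arginine (R), and histidine (H) have basic, nitrogen-containing side chains.
Of the listed options, only lysine belongs to this group.

lysine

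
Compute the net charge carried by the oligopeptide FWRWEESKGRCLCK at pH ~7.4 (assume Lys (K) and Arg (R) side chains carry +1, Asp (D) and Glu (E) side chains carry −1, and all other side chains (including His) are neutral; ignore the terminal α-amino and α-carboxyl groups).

+2

Positive (K, R): R3, K8, R10, K14 → +4.
Negative (D, E): E5, E6 → −2.
Net charge = (+4) + (−2) = +2.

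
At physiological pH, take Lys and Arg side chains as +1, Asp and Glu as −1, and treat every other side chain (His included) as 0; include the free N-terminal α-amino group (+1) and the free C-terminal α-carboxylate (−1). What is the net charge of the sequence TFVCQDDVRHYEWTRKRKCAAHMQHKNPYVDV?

+2

Positive (K, R): R9, R15, K16, R17, K18, K26 → +6.
Negative (D, E): D6, D7, E12, D31 → −4.
The N-terminus (+1) and C-terminus (−1) cancel.
Net charge = (+6) + (−4) = +2.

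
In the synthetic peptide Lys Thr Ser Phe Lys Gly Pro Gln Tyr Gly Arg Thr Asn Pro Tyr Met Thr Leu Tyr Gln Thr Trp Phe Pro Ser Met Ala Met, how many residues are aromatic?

F, W, and Y each carry an aromatic ring on the side chain.
Matching residues: Phe4, Tyr9, Tyr15, Tyr19, Trp22, Phe23.

6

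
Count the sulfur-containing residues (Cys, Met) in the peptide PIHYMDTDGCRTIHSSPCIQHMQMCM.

Matching residues: M5, C10, C18, M22, M24, C25, M26.

7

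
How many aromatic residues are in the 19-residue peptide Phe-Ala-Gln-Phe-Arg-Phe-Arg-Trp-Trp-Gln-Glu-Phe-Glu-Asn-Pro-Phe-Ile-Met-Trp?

8

Phenylalanine (F), tryptophan (W), and tyrosine (Y) have aromatic ring side chains.
Matching residues: Phe1, Phe4, Phe6, Trp8, Trp9, Phe12, Phe16, Trp19.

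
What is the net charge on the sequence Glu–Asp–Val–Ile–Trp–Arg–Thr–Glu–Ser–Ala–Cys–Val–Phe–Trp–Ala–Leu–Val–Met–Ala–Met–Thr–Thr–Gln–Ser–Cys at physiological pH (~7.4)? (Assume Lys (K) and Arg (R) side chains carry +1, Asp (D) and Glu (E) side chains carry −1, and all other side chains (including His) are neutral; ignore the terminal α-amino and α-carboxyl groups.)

Positive (K, R): Arg6 → +1.
Negative (D, E): Glu1, Asp2, Glu8 → −3.
Net charge = (+1) + (−3) = −2.

-2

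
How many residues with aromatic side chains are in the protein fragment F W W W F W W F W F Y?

11

The aromatic amino acids are Phe (F, benzyl), Trp (W, indole), and Tyr (Y, phenol).
Matching residues: F1, W2, W3, W4, F5, W6, W7, F8, W9, F10, Y11.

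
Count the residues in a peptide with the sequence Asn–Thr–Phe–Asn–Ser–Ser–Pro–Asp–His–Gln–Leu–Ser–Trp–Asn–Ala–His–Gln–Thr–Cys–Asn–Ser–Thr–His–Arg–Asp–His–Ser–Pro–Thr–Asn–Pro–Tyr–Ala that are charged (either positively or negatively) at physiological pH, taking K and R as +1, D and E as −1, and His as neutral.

Charged side chains at pH ~7.4: K, R (positive); D, E (negative).
Matching residues: Asp8, Arg24, Asp25.

3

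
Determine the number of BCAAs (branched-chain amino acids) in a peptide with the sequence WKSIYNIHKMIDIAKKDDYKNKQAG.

4

The BCAAs are Val, Leu, and Ile — aliphatic side chains with a branch point.
Matching residues: I4, I7, I11, I13.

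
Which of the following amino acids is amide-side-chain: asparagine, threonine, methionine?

asparagine

Asparagine (N) and glutamine (Q) have uncharged amide side chains.
Of the listed options, only asparagine belongs to this group.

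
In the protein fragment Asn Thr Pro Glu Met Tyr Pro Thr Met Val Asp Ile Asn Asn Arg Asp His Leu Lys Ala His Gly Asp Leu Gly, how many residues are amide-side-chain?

3

The amide-side-chain residues are Asn (N) and Gln (Q).
Matching residues: Asn1, Asn13, Asn14.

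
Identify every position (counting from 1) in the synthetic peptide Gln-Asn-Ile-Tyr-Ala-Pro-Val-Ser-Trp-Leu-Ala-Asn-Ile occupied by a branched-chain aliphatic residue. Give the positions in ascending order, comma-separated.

Valine (V), leucine (L), and isoleucine (I) are the branched-chain amino acids.
Matching residues: Ile3, Val7, Leu10, Ile13.

3, 7, 10, 13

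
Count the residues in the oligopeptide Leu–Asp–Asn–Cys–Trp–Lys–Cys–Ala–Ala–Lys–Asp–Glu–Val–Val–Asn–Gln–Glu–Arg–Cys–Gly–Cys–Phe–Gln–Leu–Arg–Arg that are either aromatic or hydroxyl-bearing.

Aromatic: F, W, Y. Hydroxyl-bearing: S, T, Y.
Aromatic residues here: Trp5, Phe22 (2).
Hydroxyl-bearing residues here: none (0).
(Y belongs to both groups, but none appear in this sequence.) Total = 2 + 0 = 2.

2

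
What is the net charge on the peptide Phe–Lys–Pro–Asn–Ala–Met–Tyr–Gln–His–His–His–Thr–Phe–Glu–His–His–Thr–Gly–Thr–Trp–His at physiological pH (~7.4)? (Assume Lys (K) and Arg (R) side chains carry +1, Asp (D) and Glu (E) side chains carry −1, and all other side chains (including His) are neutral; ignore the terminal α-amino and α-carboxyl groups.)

Positive (K, R): Lys2 → +1.
Negative (D, E): Glu14 → −1.
Net charge = (+1) + (−1) = 0.

0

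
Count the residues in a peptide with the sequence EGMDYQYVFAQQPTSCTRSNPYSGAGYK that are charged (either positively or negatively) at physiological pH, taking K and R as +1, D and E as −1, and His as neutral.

4

Charged side chains at pH ~7.4: K, R (positive); D, E (negative).
Matching residues: E1, D4, R18, K28.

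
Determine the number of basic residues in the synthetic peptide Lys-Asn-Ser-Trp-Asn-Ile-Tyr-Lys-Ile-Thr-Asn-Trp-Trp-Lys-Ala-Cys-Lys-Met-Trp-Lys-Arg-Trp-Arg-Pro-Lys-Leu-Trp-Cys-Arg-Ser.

9

K, R, and H are the three residues with basic side chains (ε-amine, guanidinium, and imidazole respectively).
Matching residues: Lys1, Lys8, Lys14, Lys17, Lys20, Arg21, Arg23, Lys25, Arg29.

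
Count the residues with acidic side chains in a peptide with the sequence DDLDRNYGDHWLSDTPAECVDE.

Only D (aspartate) and E (glutamate) carry a side-chain carboxylic acid.
Matching residues: D1, D2, D4, D9, D14, E18, D21, E22.

8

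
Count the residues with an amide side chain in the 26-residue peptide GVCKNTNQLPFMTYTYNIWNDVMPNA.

6

Only N (asparagine) and Q (glutamine) carry a side-chain carboxamide.
Matching residues: N5, N7, Q8, N17, N20, N25.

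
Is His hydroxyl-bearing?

No

S, T, and Y are the three residues with a side-chain hydroxyl.
Histidine is not in this group.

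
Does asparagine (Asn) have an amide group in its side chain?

Only N (asparagine) and Q (glutamine) carry a side-chain carboxamide.
Asparagine is in this group.

Yes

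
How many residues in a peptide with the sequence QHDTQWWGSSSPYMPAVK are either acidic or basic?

Acidic: D, E. Basic: H, K, R.
Acidic residues here: D3 (1).
Basic residues here: H2, K18 (2).
The two groups share no amino acid, so total = 1 + 2 = 3.

3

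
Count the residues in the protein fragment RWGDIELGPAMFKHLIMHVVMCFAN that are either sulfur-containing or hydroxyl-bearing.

4

Sulfur-containing: C, M. Hydroxyl-bearing: S, T, Y.
Sulfur-containing residues here: M11, M17, M21, C22 (4).
Hydroxyl-bearing residues here: none (0).
The two groups share no amino acid, so total = 4 + 0 = 4.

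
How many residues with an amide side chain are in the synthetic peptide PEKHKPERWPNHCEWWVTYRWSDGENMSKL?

The amide-side-chain residues are Asn (N) and Gln (Q).
Matching residues: N11, N26.

2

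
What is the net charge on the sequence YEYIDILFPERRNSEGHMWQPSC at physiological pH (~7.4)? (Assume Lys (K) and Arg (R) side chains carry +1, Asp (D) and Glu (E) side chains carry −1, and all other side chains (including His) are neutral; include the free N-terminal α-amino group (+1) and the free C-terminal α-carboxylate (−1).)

-2

Positive (K, R): R11, R12 → +2.
Negative (D, E): E2, D5, E10, E15 → −4.
The N-terminus (+1) and C-terminus (−1) cancel.
Net charge = (+2) + (−4) = −2.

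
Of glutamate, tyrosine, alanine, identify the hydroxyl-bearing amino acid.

tyrosine

The –OH-bearing residues are Ser, Thr (aliphatic alcohols), and Tyr (phenol).
Of the listed options, only tyrosine belongs to this group.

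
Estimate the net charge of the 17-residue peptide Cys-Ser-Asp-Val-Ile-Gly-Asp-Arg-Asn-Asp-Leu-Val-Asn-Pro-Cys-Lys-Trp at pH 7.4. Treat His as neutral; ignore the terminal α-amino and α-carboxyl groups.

Near pH 7.4, K and R contribute +1 each, D and E contribute −1 each, and every other side chain (His included, as stated) is uncharged.
Positive (K, R): Arg8, Lys16 → +2.
Negative (D, E): Asp3, Asp7, Asp10 → −3.
Net charge = (+2) + (−3) = −1.

-1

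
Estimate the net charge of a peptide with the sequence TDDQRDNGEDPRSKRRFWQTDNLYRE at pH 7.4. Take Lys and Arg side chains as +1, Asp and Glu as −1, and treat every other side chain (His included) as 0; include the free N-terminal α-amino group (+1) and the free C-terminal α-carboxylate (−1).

Positive (K, R): R5, R12, K14, R15, R16, R25 → +6.
Negative (D, E): D2, D3, D6, E9, D10, D21, E26 → −7.
The N-terminus (+1) and C-terminus (−1) cancel.
Net charge = (+6) + (−7) = −1.

-1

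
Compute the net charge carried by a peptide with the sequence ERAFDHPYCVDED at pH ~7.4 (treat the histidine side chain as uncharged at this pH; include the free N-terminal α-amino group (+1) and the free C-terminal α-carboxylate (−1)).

The side chains ionized at physiological pH are Lys/Arg (+1) and Asp/Glu (−1); with His treated as neutral, nothing else contributes.
Positive (K, R): R2 → +1.
Negative (D, E): E1, D5, D11, E12, D13 → −5.
The N-terminus (+1) and C-terminus (−1) cancel.
Net charge = (+1) + (−5) = −4.

-4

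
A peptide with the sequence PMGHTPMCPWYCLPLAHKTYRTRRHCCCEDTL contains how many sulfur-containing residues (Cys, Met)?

Matching residues: M2, M7, C8, C12, C26, C27, C28.

7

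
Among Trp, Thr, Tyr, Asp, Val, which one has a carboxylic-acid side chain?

The acidic residues are Asp (D) and Glu (E), whose side chains end in a carboxylate group.
Of the listed options, only Asp belongs to this group.

Asp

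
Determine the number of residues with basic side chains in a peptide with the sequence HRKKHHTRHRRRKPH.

13

Lysine (K), arginine (R), and histidine (H) have basic, nitrogen-containing side chains.
Matching residues: H1, R2, K3, K4, H5, H6, R8, H9, R10, R11, R12, K13, H15.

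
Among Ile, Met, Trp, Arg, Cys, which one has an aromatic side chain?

Phenylalanine (F), tryptophan (W), and tyrosine (Y) have aromatic ring side chains.
Of the listed options, only Trp belongs to this group.

Trp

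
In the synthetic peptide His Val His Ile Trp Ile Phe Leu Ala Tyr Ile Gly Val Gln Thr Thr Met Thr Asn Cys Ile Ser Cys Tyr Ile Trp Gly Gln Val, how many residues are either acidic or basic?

2

Acidic: D, E. Basic: H, K, R.
Acidic residues here: none (0).
Basic residues here: His1, His3 (2).
The two groups share no amino acid, so total = 0 + 2 = 2.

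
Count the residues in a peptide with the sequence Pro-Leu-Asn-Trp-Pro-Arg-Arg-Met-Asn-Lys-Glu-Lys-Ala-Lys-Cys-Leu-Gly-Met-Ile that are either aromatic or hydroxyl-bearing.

1

Aromatic: F, W, Y. Hydroxyl-bearing: S, T, Y.
Aromatic residues here: Trp4 (1).
Hydroxyl-bearing residues here: none (0).
(Y belongs to both groups, but none appear in this sequence.) Total = 1 + 0 = 1.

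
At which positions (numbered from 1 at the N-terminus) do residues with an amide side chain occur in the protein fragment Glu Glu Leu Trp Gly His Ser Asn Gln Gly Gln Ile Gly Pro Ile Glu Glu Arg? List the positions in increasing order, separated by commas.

8, 9, 11

Only N (asparagine) and Q (glutamine) carry a side-chain carboxamide.
Matching residues: Asn8, Gln9, Gln11.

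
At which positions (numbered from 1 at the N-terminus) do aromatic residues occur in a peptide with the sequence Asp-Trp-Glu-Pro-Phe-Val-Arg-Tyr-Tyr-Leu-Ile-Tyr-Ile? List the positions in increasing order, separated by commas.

Phenylalanine (F), tryptophan (W), and tyrosine (Y) have aromatic ring side chains.
Matching residues: Trp2, Phe5, Tyr8, Tyr9, Tyr12.

2, 5, 8, 9, 12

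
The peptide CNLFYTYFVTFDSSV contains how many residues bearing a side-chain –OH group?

S, T, and Y are the three residues with a side-chain hydroxyl.
Matching residues: Y5, T6, Y7, T10, S13, S14.

6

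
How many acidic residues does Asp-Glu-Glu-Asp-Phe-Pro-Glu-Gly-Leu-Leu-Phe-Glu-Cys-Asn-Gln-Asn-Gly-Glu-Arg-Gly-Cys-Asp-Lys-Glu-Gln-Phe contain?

9

Aspartate (D) and glutamate (E) have carboxylic-acid side chains and are the acidic amino acids.
Matching residues: Asp1, Glu2, Glu3, Asp4, Glu7, Glu12, Glu18, Asp22, Glu24.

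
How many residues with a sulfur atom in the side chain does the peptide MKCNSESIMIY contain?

Only Cys (C) and Met (M) have a sulfur atom in the side chain.
Matching residues: M1, C3, M9.

3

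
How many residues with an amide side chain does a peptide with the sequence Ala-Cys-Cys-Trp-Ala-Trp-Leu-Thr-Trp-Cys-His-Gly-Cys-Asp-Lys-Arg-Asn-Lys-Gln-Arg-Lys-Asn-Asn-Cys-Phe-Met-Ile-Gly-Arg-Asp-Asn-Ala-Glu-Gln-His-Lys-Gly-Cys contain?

The amide-side-chain residues are Asn (N) and Gln (Q).
Matching residues: Asn17, Gln19, Asn22, Asn23, Asn31, Gln34.

6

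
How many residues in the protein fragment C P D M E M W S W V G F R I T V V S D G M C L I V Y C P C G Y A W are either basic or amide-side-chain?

Basic: H, K, R. Amide-side-chain: N, Q.
Basic residues here: R13 (1).
Amide-side-chain residues here: none (0).
The two groups share no amino acid, so total = 1 + 0 = 1.

1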